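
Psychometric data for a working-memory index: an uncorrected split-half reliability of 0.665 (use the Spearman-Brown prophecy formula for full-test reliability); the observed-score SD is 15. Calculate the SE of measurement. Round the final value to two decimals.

Full-length reliability (Spearman-Brown) = 2(0.665)/(1+0.665) ≈ 0.7988
SEM = 15.0000 · √(1 − 0.7988) = 15.0000 · √0.2012 ≈ 15.0000 · 0.4486 ≈ 6.7283

6.73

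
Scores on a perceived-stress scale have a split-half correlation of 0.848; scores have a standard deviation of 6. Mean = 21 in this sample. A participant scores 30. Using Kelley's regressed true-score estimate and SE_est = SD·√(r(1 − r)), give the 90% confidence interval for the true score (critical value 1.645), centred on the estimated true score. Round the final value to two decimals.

[26.55, 31.97]

r_full = 2·0.848 / (1 + 0.848) ≃ 0.9177
Estimated true score = 0.9177·30 + (1 − 0.9177)·21 ≃ 29.2597
SE_est = 6.0000·√[r(1 − r)] ≃ 1.6485
90% CI: 29.2597 ± 2.7118 ≃ (26.5480, 31.9715)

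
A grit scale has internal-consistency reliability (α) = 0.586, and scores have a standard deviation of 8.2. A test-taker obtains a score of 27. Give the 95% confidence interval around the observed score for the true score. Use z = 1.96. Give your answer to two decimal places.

SEM = 8.200 · √(1 − 0.586) = 8.200 · √0.414 ≈ 8.200 · 0.643 ≈ 5.276
Half-width = 1.96·5.276 ≈ 10.341
CI = 27 ± 10.341 → [16.659, 37.341]

[16.66, 37.34]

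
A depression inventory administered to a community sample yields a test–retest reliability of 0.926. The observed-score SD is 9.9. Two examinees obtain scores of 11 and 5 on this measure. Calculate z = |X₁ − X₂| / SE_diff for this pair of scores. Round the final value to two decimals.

SEM = 9.9000·√(1 − 0.9260) ≃ 2.6931
Standard error of the difference = 2.6931·√2 ≃ 3.8086
z = 6 / 3.8086 ≃ 1.5754

1.58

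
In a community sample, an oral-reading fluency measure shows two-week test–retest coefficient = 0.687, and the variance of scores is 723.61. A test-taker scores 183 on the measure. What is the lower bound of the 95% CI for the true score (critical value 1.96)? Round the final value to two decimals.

σ = 723.61^(1/2) = 26.900
SEM = 26.900 · √(1 − 0.687) = 26.900 · √0.313 ≈ 26.900 · 0.559 ≈ 15.050
Half-width = 1.96·15.050 ≈ 29.497
Lower bound: 183 − 29.497 = 153.503

153.50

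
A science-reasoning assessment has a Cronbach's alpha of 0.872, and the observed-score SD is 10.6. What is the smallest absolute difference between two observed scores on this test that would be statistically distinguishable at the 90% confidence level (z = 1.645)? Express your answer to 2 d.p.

SEM = 10.6000 · √(1 − 0.8720) = 10.6000 · √0.1280 ≈ 10.6000 · 0.3578 ≈ 3.7924
Standard error of the difference = 3.7924·√2 ≈ 5.3632
Minimum reliable difference = 1.645 · SE_diff ≈ 1.645 · 5.3632 ≈ 8.8225

8.82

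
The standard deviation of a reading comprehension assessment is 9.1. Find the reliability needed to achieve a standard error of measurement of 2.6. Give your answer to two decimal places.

0.92

r = 1 − (SEM / SD)² = 1 − (2.6000 / 9.1)² ≈ 1 − 0.0816 ≈ 0.9184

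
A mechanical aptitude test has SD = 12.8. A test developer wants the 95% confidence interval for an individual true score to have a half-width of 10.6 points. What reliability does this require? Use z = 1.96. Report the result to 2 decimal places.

0.82

SEM needed = half-width / z = 10.6/1.96 ≈ 5.40816
Required reliability = 1 − (SEM/SD)² = 1 − 0.17852 ≈ 0.82148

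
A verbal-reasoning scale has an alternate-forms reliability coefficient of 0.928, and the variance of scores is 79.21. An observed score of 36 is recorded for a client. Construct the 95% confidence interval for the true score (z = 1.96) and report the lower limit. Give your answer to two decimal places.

31.32

SD = √79.21 = 8.900
SEM = 8.900 * √(1 − 0.928) = 8.900 * √0.072 ≃ 8.900 * 0.268 ≃ 2.388
Margin = 1.96 * 2.388 ≃ 4.681
Lower limit = 36 − 4.681 ≃ 31.319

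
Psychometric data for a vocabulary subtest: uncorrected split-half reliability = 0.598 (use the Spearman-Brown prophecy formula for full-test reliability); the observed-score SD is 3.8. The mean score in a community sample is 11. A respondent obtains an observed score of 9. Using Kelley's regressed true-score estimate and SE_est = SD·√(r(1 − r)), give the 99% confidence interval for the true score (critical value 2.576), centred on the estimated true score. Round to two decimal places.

Full-length reliability (Spearman-Brown) = 2(0.598)/(1+0.598) ≈ 0.748
Estimated true score = 0.748*9 + (1 − 0.748)*11 ≈ 9.503
SE_est = 3.800·√[r(1 − r)] ≈ 1.649
99% CI: 9.503 ± 4.247 ≈ (5.256, 13.751)

[5.26, 13.75]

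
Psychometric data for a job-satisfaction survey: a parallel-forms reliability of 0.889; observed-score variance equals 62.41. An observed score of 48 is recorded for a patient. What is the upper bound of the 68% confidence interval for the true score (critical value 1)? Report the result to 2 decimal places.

50.63

σ = 62.41^(1/2) = 7.9000
SEM = 7.9000 × √(1 − 0.8890) = 7.9000 × √0.1110 ≃ 7.9000 × 0.3332 ≃ 2.6320
Margin = 1 × 2.6320 ≃ 2.6320
Upper limit = 48 + 2.6320 ≃ 50.6320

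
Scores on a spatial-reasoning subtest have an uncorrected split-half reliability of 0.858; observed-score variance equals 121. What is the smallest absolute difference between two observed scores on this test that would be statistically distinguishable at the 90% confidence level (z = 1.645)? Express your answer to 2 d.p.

7.07

SD = √121 = 11.0000
Full-length reliability (Spearman-Brown) = 2(0.858)/(1+0.858) ≈ 0.9236
SEM = 11.0000×√(1 − 0.9236) ≈ 3.0410
Standard error of the difference = 3.0410·√2 ≈ 4.3006
Minimum reliable difference = 1.645 × SE_diff ≈ 1.645 × 4.3006 ≈ 7.0745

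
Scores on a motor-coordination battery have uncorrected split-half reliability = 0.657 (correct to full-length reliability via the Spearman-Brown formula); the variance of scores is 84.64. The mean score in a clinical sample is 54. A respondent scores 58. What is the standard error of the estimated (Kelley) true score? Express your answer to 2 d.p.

SD = √84.64 ≈ 9.20000
Full-length reliability (Spearman-Brown) = 2(0.657)/(1+0.657) ≈ 0.79300
SE_est = SD · √(r(1 − r)) = 9.20000 · √0.16415 ≈ 9.20000 · 0.40516 ≈ 3.72743

3.73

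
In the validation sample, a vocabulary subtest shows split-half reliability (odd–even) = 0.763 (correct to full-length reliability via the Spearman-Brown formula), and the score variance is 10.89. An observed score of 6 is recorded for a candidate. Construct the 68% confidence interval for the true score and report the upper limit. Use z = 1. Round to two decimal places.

SD = √10.89 ≈ 3.30000
Full-length reliability (Spearman-Brown) = 2(0.763)/(1+0.763) ≈ 0.86557
SEM = 3.30000 · √(1 − 0.86557) = 3.30000 · √0.13443 ≈ 3.30000 · 0.36665 ≈ 1.20993
1 · SEM ≈ 1.20993
Upper limit = 6 + 1.20993 ≈ 7.20993

7.21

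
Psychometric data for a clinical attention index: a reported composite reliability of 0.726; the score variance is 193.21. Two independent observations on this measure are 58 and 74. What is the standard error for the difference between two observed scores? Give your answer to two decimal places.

10.29

σ = 193.21^(1/2) = 13.90000
The standard error of measurement is 13.90000·√(1 − 0.72600) ≃ 13.90000·0.52345 ≃ 7.27596.
Standard error of the difference = 7.27596·√2 ≃ 10.28976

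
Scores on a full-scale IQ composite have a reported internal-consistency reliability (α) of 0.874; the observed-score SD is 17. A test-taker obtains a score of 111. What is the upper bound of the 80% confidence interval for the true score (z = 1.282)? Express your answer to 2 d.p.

The standard error of measurement is 17.00000×√(1 − 0.87400) ≈ 17.00000×0.35496 ≈ 6.03440.
Margin = 1.282 × 6.03440 ≈ 7.73610
Upper bound: 111 + 7.73610 = 118.73610

118.74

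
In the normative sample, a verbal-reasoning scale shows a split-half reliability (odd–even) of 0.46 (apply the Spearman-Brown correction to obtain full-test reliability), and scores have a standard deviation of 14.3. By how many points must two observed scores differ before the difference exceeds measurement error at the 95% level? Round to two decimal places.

24.11

Full-length reliability (Spearman-Brown) = 2(0.46)/(1+0.46) ≈ 0.6301
SEM = 14.3000 * √(1 − 0.6301) = 14.3000 * √0.3699 ≈ 14.3000 * 0.6082 ≈ 8.6967
SE_diff = √2 * SEM ≈ 12.2990
Smallest detectable difference = 1.96*12.2990 ≈ 24.1061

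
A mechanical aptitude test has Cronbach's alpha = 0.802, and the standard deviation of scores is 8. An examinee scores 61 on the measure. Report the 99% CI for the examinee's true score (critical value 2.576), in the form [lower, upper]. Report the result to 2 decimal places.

The standard error of measurement is 8.00000×√(1 − 0.80200) ≈ 8.00000×0.44497 ≈ 3.55978.
Half-width = 2.576×3.55978 ≈ 9.16998
Interval: (51.83002, 70.16998)

[51.83, 70.17]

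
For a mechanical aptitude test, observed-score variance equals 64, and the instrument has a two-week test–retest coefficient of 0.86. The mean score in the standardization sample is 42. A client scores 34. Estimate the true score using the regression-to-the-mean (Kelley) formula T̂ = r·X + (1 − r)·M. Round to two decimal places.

35.12

T̂ = r·X + (1 − r)·M = 0.8600*34 + 0.1400*42 = 29.2400 + 5.8800 ≈ 35.1200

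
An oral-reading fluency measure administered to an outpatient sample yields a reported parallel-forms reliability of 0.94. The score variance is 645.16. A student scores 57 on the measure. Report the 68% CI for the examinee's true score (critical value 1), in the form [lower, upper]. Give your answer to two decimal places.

σ = 645.16^(1/2) = 25.4000
SEM = 25.4000 * √(1 − 0.9400) = 25.4000 * √0.0600 ≃ 25.4000 * 0.2449 ≃ 6.2217
1 * SEM ≃ 6.2217
Interval: (50.7783, 63.2217)

[50.78, 63.22]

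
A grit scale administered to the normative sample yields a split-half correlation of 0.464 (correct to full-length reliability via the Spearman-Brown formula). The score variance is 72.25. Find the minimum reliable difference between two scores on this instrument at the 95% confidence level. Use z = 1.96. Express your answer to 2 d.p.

SD = √72.25 = 8.5000
Spearman-Brown: r = 2(0.464) / (1 + 0.464) = 0.9280 / 1.4640 ≃ 0.6339
SEM = 8.5000 · √(1 − 0.6339) = 8.5000 · √0.3661 ≃ 8.5000 · 0.6051 ≃ 5.1432
Standard error of the difference = 5.1432·√2 ≃ 7.2735
Minimum reliable difference = 1.96 · SE_diff ≃ 1.96 · 7.2735 ≃ 14.2561

14.26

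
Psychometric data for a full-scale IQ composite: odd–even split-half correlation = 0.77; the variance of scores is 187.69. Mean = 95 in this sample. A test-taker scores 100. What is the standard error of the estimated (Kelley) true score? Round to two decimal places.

SD = √187.69 ≃ 13.700
r_full = 2·0.77 / (1 + 0.77) ≃ 0.870
SE_est = SD · √(r(1 − r)) = 13.700 · √0.113 ≃ 13.700 · 0.336 ≃ 4.607

4.61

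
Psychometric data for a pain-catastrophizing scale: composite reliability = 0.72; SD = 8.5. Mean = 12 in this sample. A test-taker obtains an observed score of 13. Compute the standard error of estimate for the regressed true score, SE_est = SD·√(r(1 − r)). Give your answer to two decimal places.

SE_est = 8.5000×√(0.7200×0.2800) ≈ 3.8165

3.82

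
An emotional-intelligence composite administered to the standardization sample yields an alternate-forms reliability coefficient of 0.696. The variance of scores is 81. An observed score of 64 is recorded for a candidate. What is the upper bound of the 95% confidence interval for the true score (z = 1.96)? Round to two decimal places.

73.73

σ = 81^(1/2) = 9.000
The standard error of measurement is 9.000·√(1 − 0.696) ≈ 9.000·0.551 ≈ 4.962.
Margin = 1.96 · 4.962 ≈ 9.726
Upper limit = 64 + 9.726 ≈ 73.726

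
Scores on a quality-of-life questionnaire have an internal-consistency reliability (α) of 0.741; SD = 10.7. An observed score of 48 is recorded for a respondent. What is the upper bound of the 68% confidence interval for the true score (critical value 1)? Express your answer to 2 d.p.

53.45

The standard error of measurement is 10.70000*√(1 − 0.74100) ≈ 10.70000*0.50892 ≈ 5.44545.
Margin = 1 * 5.44545 ≈ 5.44545
Upper bound: 48 + 5.44545 = 53.44545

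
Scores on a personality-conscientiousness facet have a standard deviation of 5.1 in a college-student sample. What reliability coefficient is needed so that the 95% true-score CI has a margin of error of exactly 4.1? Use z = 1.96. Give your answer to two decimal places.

SEM needed = half-width / z = 4.1/1.96 ≈ 2.0918
r = 1 − (SEM / SD)² = 1 − (2.0918 / 5.1)² ≈ 1 − 0.1682 ≈ 0.8318

0.83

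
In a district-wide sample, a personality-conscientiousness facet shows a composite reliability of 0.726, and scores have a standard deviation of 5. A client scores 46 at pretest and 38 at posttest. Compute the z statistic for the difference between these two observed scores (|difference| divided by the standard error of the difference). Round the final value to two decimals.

SEM = 5.000*√(1 − 0.726) ≈ 2.617
SE_diff = SEM * √2 ≈ 2.617 * 1.414 ≈ 3.701
z = |46 − 38| / 3.701 = 8 / 3.701 ≈ 2.161

2.16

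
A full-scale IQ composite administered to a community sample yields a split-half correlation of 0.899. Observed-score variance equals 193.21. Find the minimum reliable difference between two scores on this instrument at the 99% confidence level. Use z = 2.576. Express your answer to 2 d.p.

11.68

SD = √193.21 ≈ 13.900
Spearman-Brown: r = 2(0.899) / (1 + 0.899) = 1.798 / 1.899 ≈ 0.947
SEM = 13.900 · √(1 − 0.947) = 13.900 · √0.053 ≈ 13.900 · 0.231 ≈ 3.206
SE_diff = √2 · SEM ≈ 4.533
Minimum reliable difference = 2.576 · SE_diff ≈ 2.576 · 4.533 ≈ 11.678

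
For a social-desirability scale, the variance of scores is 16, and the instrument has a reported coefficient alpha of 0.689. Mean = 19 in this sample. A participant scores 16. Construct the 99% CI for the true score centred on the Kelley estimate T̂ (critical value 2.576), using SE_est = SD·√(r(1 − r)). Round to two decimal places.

[12.16, 21.70]

σ = 16^(1/2) = 4.0000
T̂ = 0.6890(16) + 0.3110(19) ≈ 16.9330
SE_est = SD · √(r(1 − r)) = 4.0000 · √0.2143 ≈ 4.0000 · 0.4629 ≈ 1.8516
CI = 16.9330 ± 2.576 · 1.8516 → [12.1632, 21.7028]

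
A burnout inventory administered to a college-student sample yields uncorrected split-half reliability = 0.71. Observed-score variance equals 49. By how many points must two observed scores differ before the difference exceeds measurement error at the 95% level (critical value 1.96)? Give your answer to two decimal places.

7.99

σ = 49^(1/2) = 7.000
r_full = 2·0.71 / (1 + 0.71) ≈ 0.830
SEM = 7.000 × √(1 − 0.830) = 7.000 × √0.170 ≈ 7.000 × 0.412 ≈ 2.883
SE_diff = SEM × √2 ≈ 2.883 × 1.414 ≈ 4.077
Minimum reliable difference = 1.96 × SE_diff ≈ 1.96 × 4.077 ≈ 7.990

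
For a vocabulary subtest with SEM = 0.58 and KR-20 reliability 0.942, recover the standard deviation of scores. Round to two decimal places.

2.41

σ = SEM·(1 − r)^(−1/2) ≈ 0.58·4.1523 ≈ 2.4083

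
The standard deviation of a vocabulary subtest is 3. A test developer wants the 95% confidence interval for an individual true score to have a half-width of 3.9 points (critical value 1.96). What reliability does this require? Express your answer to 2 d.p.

0.56

SEM needed = half-width / z = 3.9/1.96 ≃ 1.9898
Required reliability = 1 − (SEM/SD)² = 1 − 0.4399 ≃ 0.5601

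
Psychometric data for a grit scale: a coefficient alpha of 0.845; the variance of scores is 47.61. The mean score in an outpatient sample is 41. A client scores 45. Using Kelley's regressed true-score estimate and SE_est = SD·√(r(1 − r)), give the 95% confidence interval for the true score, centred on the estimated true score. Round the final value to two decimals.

[39.49, 49.27]

SD = √47.61 = 6.90000
T̂ = 0.84500(45) + 0.15500(41) ≃ 44.38000
SE_est = SD × √(r(1 − r)) = 6.90000 × √0.13098 ≃ 6.90000 × 0.36190 ≃ 2.49714
95% CI: 44.38000 ± 4.89440 ≃ (39.48560, 49.27440)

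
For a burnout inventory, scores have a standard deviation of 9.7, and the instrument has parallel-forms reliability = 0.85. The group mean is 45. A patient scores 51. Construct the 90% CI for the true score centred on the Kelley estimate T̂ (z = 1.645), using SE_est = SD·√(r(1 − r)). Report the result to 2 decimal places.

T̂ = r·X + (1 − r)·M = 0.8500·51 + 0.1500·45 = 43.3500 + 6.7500 ≃ 50.1000
SE_est = 9.7000·√[r(1 − r)] ≃ 3.4636
CI = 50.1000 ± 1.645 · 3.4636 → [44.4024, 55.7976]

[44.40, 55.80]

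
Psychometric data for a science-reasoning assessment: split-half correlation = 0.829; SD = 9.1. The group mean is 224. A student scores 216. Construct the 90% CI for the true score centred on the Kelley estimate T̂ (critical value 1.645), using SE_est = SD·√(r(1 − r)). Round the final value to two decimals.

[212.39, 221.11]

r_full = 2·0.829 / (1 + 0.829) ≈ 0.907
T̂ = r·X + (1 − r)·M = 0.907×216 + 0.093×224 ≈ 195.805 + 20.943 ≈ 216.748
SE_est = SD × √(r(1 − r)) = 9.100 × √0.085 ≈ 9.100 × 0.291 ≈ 2.649
90% CI: 216.748 ± 4.358 ≈ (212.390, 221.106)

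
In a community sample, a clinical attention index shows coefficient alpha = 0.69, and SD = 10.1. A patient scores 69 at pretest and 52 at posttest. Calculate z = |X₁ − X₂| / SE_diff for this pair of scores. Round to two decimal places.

2.14

The standard error of measurement is 10.1000*√(1 − 0.6900) ≈ 10.1000*0.5568 ≈ 5.6234.
SE_diff = SEM * √2 ≈ 5.6234 * 1.4142 ≈ 7.9527
z = 17 / 7.9527 ≈ 2.1376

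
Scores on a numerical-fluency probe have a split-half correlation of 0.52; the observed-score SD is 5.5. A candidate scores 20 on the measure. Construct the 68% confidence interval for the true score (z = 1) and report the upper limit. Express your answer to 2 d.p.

r_full = 2·0.52 / (1 + 0.52) ≈ 0.684
SEM = 5.500 × √(1 − 0.684) = 5.500 × √0.316 ≈ 5.500 × 0.562 ≈ 3.091
1 × SEM ≈ 3.091
Upper limit = 20 + 3.091 ≈ 23.091

23.09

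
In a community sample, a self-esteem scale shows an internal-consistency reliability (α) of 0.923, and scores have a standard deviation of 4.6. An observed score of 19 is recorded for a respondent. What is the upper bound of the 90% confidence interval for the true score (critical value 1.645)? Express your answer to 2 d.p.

21.10

The standard error of measurement is 4.600×√(1 − 0.923) ≈ 4.600×0.277 ≈ 1.276.
Half-width = 1.645×1.276 ≈ 2.100
Upper bound: 19 + 2.100 = 21.100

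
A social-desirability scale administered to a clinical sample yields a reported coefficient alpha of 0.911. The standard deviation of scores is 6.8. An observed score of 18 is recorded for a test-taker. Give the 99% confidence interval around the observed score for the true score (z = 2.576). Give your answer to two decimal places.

SEM = 6.800·√(1 − 0.911) ≈ 2.029
2.576 · SEM ≈ 5.226
CI = 18 ± 5.226 → [12.774, 23.226]

[12.77, 23.23]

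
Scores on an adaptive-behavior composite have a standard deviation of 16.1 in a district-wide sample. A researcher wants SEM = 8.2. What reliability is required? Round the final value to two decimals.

r = 1 − (8.200/16.1)² ≈ 1 − 0.259 ≈ 0.741

0.74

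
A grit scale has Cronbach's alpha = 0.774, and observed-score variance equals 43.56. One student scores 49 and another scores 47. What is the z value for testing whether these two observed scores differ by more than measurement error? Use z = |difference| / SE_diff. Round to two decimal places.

SD = √43.56 = 6.6000
SEM = 6.6000×√(1 − 0.7740) ≃ 3.1376
SE_diff = SEM × √2 ≃ 3.1376 × 1.4142 ≃ 4.4372
z = |49 − 47| / 4.4372 = 2 / 4.4372 ≃ 0.4507

0.45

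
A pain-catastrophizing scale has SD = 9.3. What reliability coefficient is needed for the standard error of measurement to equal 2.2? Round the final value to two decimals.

0.94

Required reliability = 1 − (SEM/SD)² = 1 − 0.05596 ≈ 0.94404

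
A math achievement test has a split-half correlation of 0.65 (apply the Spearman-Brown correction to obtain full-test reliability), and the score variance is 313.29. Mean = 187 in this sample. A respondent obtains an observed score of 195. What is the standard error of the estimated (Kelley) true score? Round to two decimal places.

SD = √313.29 ≈ 17.700
Full-length reliability (Spearman-Brown) = 2(0.65)/(1+0.65) ≈ 0.788
SE_est = 17.700·√(0.788·0.212) ≈ 7.236

7.24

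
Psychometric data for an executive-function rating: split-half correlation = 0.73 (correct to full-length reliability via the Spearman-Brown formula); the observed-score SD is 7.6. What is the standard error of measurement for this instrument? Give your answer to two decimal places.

Full-length reliability (Spearman-Brown) = 2(0.73)/(1+0.73) ≈ 0.8439
The standard error of measurement is 7.6000·√(1 − 0.8439) ≈ 7.6000·0.3951 ≈ 3.0024.

3.00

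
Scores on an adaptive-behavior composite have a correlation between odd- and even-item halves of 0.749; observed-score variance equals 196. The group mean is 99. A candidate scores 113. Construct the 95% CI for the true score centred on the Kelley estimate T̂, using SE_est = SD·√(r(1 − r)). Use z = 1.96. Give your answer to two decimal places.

[101.37, 120.61]

σ = 196^(1/2) = 14.000
Spearman-Brown: r = 2(0.749) / (1 + 0.749) = 1.498 / 1.749 ≈ 0.856
T̂ = 0.856(113) + 0.144(99) ≈ 110.991
SE_est = SD * √(r(1 − r)) = 14.000 * √0.123 ≈ 14.000 * 0.351 ≈ 4.908
95% CI: 110.991 ± 9.620 ≈ (101.371, 120.611)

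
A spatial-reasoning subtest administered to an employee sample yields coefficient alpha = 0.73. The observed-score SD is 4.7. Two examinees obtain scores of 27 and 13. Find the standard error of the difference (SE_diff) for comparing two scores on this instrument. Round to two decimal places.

3.45

SEM = 4.7000 · √(1 − 0.7300) = 4.7000 · √0.2700 ≈ 4.7000 · 0.5196 ≈ 2.4422
SE_diff = √2 · SEM ≈ 3.4538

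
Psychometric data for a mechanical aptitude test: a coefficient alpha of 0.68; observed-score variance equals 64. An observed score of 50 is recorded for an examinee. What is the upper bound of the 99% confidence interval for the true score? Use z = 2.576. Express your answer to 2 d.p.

61.66

SD = √64 = 8.0000
SEM = 8.0000·√(1 − 0.6800) ≈ 4.5255
2.576 · SEM ≈ 11.6576
Upper bound: 50 + 11.6576 = 61.6576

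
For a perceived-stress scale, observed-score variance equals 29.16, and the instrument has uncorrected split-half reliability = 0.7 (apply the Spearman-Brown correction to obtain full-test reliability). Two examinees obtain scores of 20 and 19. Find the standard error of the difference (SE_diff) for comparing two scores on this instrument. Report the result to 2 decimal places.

3.21

SD = √29.16 ≈ 5.4000
Full-length reliability (Spearman-Brown) = 2(0.7)/(1+0.7) ≈ 0.8235
The standard error of measurement is 5.4000×√(1 − 0.8235) ≈ 5.4000×0.4201 ≈ 2.2685.
Standard error of the difference = 2.2685·√2 ≈ 3.2081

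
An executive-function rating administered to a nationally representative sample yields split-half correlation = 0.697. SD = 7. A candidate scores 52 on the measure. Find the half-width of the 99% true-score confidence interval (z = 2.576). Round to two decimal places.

7.62

r_full = 2·0.697 / (1 + 0.697) ≈ 0.821
SEM = 7.000·√(1 − 0.821) ≈ 2.958
Margin = 2.576 · 2.958 ≈ 7.619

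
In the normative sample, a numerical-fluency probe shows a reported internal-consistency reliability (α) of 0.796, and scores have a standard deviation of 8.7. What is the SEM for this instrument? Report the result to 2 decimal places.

3.93

The standard error of measurement is 8.700*√(1 − 0.796) ≈ 8.700*0.452 ≈ 3.929.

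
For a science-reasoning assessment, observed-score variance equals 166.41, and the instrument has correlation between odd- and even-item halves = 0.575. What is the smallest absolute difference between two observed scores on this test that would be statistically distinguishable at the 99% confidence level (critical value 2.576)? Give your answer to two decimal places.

24.41

σ = 166.41^(1/2) = 12.900
Full-length reliability (Spearman-Brown) = 2(0.575)/(1+0.575) ≈ 0.730
SEM = 12.900*√(1 − 0.730) ≈ 6.701
Standard error of the difference = 6.701·√2 ≈ 9.477
Minimum reliable difference = 2.576 * SE_diff ≈ 2.576 * 9.477 ≈ 24.412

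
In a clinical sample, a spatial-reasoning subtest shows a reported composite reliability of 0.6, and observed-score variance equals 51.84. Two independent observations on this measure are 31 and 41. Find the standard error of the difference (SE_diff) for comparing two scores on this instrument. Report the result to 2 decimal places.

SD = √51.84 ≈ 7.2000
SEM = 7.2000 × √(1 − 0.6000) = 7.2000 × √0.4000 ≈ 7.2000 × 0.6325 ≈ 4.5537
SE_diff = SEM × √2 ≈ 4.5537 × 1.4142 ≈ 6.4399

6.44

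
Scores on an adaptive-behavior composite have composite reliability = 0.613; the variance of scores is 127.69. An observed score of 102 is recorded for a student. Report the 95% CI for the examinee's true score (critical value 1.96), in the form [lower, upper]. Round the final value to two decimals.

[88.22, 115.78]

σ = 127.69^(1/2) = 11.3000
The standard error of measurement is 11.3000×√(1 − 0.6130) ≃ 11.3000×0.6221 ≃ 7.0297.
Margin = 1.96 × 7.0297 ≃ 13.7781
Interval: (88.2219, 115.7781)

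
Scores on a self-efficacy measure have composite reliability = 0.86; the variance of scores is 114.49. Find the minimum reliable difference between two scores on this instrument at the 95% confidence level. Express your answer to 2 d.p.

SD = √114.49 = 10.7000
SEM = 10.7000 × √(1 − 0.8600) = 10.7000 × √0.1400 ≈ 10.7000 × 0.3742 ≈ 4.0036
Standard error of the difference = 4.0036·√2 ≈ 5.6619
Minimum reliable difference = 1.96 × SE_diff ≈ 1.96 × 5.6619 ≈ 11.0973

11.10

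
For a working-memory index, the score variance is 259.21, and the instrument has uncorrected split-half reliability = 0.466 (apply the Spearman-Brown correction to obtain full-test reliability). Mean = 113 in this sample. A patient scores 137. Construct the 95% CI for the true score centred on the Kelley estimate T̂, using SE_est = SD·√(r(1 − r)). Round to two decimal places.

[113.07, 143.44]

SD = √259.21 ≈ 16.100
Full-length reliability (Spearman-Brown) = 2(0.466)/(1+0.466) ≈ 0.636
T̂ = 0.636(137) + 0.364(113) ≈ 128.258
SE_est = SD · √(r(1 − r)) = 16.100 · √0.232 ≈ 16.100 · 0.481 ≈ 7.748
95% CI: 128.258 ± 15.185 ≈ (113.072, 143.443)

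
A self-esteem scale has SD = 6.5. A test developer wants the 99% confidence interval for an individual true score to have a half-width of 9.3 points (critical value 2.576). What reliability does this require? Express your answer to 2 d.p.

0.69

SEM needed = half-width / z = 9.3/2.576 ≈ 3.61025
Required reliability = 1 − (SEM/SD)² = 1 − 0.30849 ≈ 0.69151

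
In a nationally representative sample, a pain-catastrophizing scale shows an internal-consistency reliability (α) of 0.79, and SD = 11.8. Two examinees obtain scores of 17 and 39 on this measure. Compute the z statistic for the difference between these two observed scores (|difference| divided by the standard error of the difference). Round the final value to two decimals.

SEM = 11.8000·√(1 − 0.7900) ≈ 5.4074
SE_diff = √2 · SEM ≈ 7.6473
z = 22 / 7.6473 ≈ 2.8768

2.88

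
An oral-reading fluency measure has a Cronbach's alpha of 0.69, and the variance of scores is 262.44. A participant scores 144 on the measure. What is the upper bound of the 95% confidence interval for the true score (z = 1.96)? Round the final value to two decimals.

161.68

SD = √262.44 ≈ 16.2000
SEM = 16.2000 * √(1 − 0.6900) = 16.2000 * √0.3100 ≈ 16.2000 * 0.5568 ≈ 9.0198
1.96 * SEM ≈ 17.6788
Upper bound: 144 + 17.6788 = 161.6788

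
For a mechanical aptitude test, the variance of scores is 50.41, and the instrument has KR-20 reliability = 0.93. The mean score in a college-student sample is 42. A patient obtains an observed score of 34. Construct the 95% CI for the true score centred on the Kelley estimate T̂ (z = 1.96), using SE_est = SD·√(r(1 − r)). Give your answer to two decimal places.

[31.01, 38.11]

SD = √50.41 ≃ 7.1000
T̂ = r·X + (1 − r)·M = 0.9300·34 + 0.0700·42 = 31.6200 + 2.9400 ≃ 34.5600
SE_est = SD · √(r(1 − r)) = 7.1000 · √0.0651 ≃ 7.1000 · 0.2551 ≃ 1.8115
95% CI: 34.5600 ± 3.5506 ≃ (31.0094, 38.1106)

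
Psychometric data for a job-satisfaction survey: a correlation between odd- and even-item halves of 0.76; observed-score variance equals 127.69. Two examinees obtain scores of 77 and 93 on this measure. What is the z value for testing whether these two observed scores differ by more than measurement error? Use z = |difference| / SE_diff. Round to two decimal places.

2.71

SD = √127.69 = 11.30000
Spearman-Brown: r = 2(0.76) / (1 + 0.76) = 1.52000 / 1.76000 ≈ 0.86364
The standard error of measurement is 11.30000·√(1 − 0.86364) ≈ 11.30000·0.36927 ≈ 4.17280.
SE_diff = SEM · √2 ≈ 4.17280 · 1.41421 ≈ 5.90123
z = |77 − 93| / 5.90123 = 16 / 5.90123 ≈ 2.71130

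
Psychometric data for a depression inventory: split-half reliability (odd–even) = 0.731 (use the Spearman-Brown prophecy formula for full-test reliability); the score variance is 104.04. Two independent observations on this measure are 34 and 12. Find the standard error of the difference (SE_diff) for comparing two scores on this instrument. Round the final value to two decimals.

5.69

σ = 104.04^(1/2) = 10.2000
r_full = 2·0.731 / (1 + 0.731) ≃ 0.8446
SEM = 10.2000 × √(1 − 0.8446) = 10.2000 × √0.1554 ≃ 10.2000 × 0.3942 ≃ 4.0209
SE_diff = SEM × √2 ≃ 4.0209 × 1.4142 ≃ 5.6865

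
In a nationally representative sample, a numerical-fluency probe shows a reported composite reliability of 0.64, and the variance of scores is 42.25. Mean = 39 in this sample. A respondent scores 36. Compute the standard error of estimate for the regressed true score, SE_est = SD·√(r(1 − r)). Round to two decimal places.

3.12

SD = √42.25 ≈ 6.5000
SE_est = SD × √(r(1 − r)) = 6.5000 × √0.2304 ≈ 6.5000 × 0.4800 ≈ 3.1200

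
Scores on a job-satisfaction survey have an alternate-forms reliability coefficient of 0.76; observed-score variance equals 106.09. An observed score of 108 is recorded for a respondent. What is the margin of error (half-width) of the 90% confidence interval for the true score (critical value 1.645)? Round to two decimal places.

8.30

SD = √106.09 = 10.30000
The standard error of measurement is 10.30000×√(1 − 0.76000) ≈ 10.30000×0.48990 ≈ 5.04595.
Half-width = 1.645×5.04595 ≈ 8.30059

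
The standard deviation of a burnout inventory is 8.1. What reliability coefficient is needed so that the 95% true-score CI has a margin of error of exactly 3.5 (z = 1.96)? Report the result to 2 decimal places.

SEM needed = half-width / z = 3.5/1.96 ≃ 1.78571
r = 1 − (SEM / SD)² = 1 − (1.78571 / 8.1)² ≃ 1 − 0.04860 ≃ 0.95140

0.95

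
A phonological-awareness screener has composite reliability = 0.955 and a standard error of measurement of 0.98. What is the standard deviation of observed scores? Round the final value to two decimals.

4.62

SD = SEM / √(1 − r) = 0.98 / √0.0450 ≈ 0.98 / 0.2121 ≈ 4.6198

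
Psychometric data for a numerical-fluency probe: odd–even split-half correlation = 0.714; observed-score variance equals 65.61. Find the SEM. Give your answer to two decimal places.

SD = √65.61 ≈ 8.1000
Spearman-Brown: r = 2(0.714) / (1 + 0.714) = 1.4280 / 1.7140 ≈ 0.8331
SEM = 8.1000 * √(1 − 0.8331) = 8.1000 * √0.1669 ≈ 8.1000 * 0.4085 ≈ 3.3087

3.31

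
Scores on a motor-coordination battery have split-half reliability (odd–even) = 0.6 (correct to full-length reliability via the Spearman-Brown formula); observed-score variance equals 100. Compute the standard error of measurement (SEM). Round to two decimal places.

SD = √100 = 10.000
r_full = 2·0.6 / (1 + 0.6) ≈ 0.750
The standard error of measurement is 10.000*√(1 − 0.750) ≈ 10.000*0.500 ≈ 5.000.

5.00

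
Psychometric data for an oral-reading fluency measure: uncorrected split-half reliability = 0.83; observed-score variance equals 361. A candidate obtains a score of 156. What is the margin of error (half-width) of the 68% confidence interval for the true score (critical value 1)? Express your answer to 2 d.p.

5.79

SD = √361 ≃ 19.0000
Spearman-Brown: r = 2(0.83) / (1 + 0.83) = 1.6600 / 1.8300 ≃ 0.9071
SEM = 19.0000 × √(1 − 0.9071) = 19.0000 × √0.0929 ≃ 19.0000 × 0.3048 ≃ 5.7910
Margin = 1 × 5.7910 ≃ 5.7910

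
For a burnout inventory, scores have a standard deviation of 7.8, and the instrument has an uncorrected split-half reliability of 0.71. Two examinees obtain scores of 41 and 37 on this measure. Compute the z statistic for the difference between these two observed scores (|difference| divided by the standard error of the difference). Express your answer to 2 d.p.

Full-length reliability (Spearman-Brown) = 2(0.71)/(1+0.71) ≈ 0.8304
SEM = 7.8000 × √(1 − 0.8304) = 7.8000 × √0.1696 ≈ 7.8000 × 0.4118 ≈ 3.2121
SE_diff = SEM × √2 ≈ 3.2121 × 1.4142 ≈ 4.5427
z = |41 − 37| / 4.5427 = 4 / 4.5427 ≈ 0.8805

0.88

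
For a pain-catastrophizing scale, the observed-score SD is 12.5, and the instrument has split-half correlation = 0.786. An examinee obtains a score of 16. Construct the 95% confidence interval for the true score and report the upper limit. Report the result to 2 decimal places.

24.48

r_full = 2·0.786 / (1 + 0.786) ≃ 0.8802
SEM = 12.5000*√(1 − 0.8802) ≃ 4.3269
Half-width = 1.96*4.3269 ≃ 8.4807
Upper bound: 16 + 8.4807 = 24.4807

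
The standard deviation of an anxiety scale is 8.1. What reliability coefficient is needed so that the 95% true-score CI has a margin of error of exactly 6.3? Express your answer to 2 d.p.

SEM needed = half-width / z = 6.3/1.96 ≈ 3.214
Required reliability = 1 − (SEM/SD)² = 1 − 0.157 ≈ 0.843

0.84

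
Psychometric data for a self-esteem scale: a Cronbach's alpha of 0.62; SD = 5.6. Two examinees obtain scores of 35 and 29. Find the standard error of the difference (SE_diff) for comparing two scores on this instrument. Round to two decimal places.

SEM = 5.6000 × √(1 − 0.6200) = 5.6000 × √0.3800 ≈ 5.6000 × 0.6164 ≈ 3.4521
Standard error of the difference = 3.4521·√2 ≈ 4.8820

4.88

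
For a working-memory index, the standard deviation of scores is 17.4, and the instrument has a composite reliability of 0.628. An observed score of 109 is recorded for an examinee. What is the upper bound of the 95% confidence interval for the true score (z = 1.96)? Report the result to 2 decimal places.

SEM = 17.400 * √(1 − 0.628) = 17.400 * √0.372 ≈ 17.400 * 0.610 ≈ 10.613
Margin = 1.96 * 10.613 ≈ 20.801
Upper bound: 109 + 20.801 = 129.801

129.80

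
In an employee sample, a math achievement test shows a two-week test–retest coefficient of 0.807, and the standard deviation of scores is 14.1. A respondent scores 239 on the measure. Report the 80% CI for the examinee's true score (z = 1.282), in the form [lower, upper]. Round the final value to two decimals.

[231.06, 246.94]

The standard error of measurement is 14.100*√(1 − 0.807) ≈ 14.100*0.439 ≈ 6.194.
1.282 * SEM ≈ 7.941
CI = 239 ± 7.941 → [231.059, 246.941]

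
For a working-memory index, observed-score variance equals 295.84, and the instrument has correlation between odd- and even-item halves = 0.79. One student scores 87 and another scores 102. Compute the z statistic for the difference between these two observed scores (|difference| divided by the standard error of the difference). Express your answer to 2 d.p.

SD = √295.84 = 17.20000
Spearman-Brown: r = 2(0.79) / (1 + 0.79) = 1.58000 / 1.79000 ≈ 0.88268
The standard error of measurement is 17.20000*√(1 − 0.88268) ≈ 17.20000*0.34252 ≈ 5.89131.
Standard error of the difference = 5.89131·√2 ≈ 8.33156
z = |87 − 102| / 8.33156 = 15 / 8.33156 ≈ 1.80038

1.80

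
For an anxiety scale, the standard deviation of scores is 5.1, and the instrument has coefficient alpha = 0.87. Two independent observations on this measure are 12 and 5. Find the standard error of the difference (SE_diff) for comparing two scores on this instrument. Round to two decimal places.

SEM = 5.100*√(1 − 0.870) ≈ 1.839
SE_diff = SEM * √2 ≈ 1.839 * 1.414 ≈ 2.600

2.60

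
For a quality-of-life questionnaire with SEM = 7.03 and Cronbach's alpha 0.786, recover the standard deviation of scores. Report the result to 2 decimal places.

15.20

SD = SEM / √(1 − r) = 7.03 / √0.214 ≈ 7.03 / 0.463 ≈ 15.197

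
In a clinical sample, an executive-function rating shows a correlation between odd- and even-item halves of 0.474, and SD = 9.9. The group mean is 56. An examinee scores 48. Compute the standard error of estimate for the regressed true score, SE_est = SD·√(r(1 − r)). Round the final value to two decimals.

4.74

Full-length reliability (Spearman-Brown) = 2(0.474)/(1+0.474) ≃ 0.6431
SE_est = 9.9000·√[r(1 − r)] ≃ 4.7428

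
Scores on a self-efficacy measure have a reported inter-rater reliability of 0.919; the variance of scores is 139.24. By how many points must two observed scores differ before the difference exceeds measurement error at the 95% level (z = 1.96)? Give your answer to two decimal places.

9.31

SD = √139.24 ≃ 11.8000
The standard error of measurement is 11.8000·√(1 − 0.9190) ≃ 11.8000·0.2846 ≃ 3.3583.
Standard error of the difference = 3.3583·√2 ≃ 4.7494
Smallest detectable difference = 1.96·4.7494 ≃ 9.3088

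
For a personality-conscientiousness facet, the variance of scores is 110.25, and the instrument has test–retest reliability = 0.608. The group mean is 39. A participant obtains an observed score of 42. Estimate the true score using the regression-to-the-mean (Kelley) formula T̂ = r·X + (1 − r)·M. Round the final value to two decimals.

Estimated true score = 0.608*42 + (1 − 0.608)*39 ≈ 40.824

40.82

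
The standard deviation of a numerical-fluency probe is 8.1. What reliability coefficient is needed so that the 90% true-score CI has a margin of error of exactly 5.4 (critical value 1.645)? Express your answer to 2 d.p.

0.84

SEM needed = half-width / z = 5.4/1.645 ≈ 3.2827
Required reliability = 1 − (SEM/SD)² = 1 − 0.1642 ≈ 0.8358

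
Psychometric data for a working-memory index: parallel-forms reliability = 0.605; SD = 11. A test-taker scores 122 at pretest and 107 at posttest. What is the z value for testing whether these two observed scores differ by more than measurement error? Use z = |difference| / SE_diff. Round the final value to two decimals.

1.53

The standard error of measurement is 11.000×√(1 − 0.605) ≈ 11.000×0.628 ≈ 6.913.
SE_diff = √2 × SEM ≈ 9.777
z = |122 − 107| / 9.777 = 15 / 9.777 ≈ 1.534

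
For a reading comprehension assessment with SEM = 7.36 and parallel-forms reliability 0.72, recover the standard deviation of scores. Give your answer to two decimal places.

SD = SEM / √(1 − r) = 7.36 / √0.28000 ≈ 7.36 / 0.52915 ≈ 13.90909

13.91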